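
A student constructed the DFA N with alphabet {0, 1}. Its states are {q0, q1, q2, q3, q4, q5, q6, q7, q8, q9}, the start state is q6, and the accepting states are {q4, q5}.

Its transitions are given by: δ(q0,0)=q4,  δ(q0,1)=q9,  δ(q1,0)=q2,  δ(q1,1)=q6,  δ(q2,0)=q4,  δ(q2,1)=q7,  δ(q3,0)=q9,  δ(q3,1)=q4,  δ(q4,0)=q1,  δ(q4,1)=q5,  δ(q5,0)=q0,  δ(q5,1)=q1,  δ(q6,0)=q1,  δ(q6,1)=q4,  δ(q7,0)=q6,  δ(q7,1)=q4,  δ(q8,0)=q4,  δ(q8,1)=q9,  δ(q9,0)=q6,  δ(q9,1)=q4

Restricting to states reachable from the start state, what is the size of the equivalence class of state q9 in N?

First remove the unreachable states {q3,q8}; 8 states remain.
Initial partition by acceptance: {q4,q5} | {q0,q1,q2,q6,q7,q9}.
Split {q4,q5} by δ(·,1) → {q4} and {q5}.
Refine {q0,q1,q2,q6,q7,q9} on symbol 0: members go to different blocks, giving {q1,q6,q7,q9} and {q0,q2}.
Split {q1,q6,q7,q9} by δ(·,0) → {q6,q7,q9} and {q1}.
On input 0, block {q6,q7,q9} splits into {q7,q9} and {q6}.
The partition is now stable with 6 blocks: {q4} | {q7,q9} | {q5} | {q0,q2} | {q1} | {q6}.
The equivalence class containing q9 is {q7,q9}, of size 2.

2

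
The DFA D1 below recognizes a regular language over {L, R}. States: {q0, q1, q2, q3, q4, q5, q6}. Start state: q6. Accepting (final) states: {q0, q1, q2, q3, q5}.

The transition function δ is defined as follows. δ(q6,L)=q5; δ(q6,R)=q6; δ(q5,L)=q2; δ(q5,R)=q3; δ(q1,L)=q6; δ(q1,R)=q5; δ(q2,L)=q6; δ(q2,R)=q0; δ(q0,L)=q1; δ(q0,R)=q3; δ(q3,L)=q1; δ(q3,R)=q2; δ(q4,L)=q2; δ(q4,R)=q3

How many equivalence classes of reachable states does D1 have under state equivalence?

States {q4} cannot be reached from the start state, so discard them.
P0 = {q0,q1,q2,q3,q5} | {q6}.
On input L, block {q0,q1,q2,q3,q5} splits into {q0,q3,q5} and {q1,q2}.
Refine {q0,q3,q5} on symbol R: members go to different blocks, giving {q0,q5} and {q3}.
The partition is now stable with 4 blocks: {q0,q5} | {q6} | {q1,q2} | {q3}.

4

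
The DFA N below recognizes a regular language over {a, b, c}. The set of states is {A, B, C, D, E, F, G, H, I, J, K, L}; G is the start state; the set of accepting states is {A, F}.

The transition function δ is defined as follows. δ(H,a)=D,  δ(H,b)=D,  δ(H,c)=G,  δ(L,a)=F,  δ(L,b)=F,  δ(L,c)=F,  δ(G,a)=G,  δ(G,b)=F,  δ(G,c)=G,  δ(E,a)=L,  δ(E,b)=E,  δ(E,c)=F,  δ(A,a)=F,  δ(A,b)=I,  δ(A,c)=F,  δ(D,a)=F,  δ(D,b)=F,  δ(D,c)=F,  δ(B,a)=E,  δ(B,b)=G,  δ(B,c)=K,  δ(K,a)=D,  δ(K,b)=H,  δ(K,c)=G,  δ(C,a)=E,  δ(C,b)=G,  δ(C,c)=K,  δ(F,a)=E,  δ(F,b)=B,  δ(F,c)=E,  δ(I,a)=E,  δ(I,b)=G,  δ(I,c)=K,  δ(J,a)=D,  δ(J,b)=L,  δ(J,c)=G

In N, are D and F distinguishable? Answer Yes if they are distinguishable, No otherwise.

Yes

Reachable states from the start: {B,D,E,F,G,H,K,L}. Unreachable: {A,C,I,J} — drop them.
Start with accepting vs non-accepting: {F} | {B,D,E,G,H,K,L}.
Refine {B,D,E,G,H,K,L} on symbol a: members go to different blocks, giving {B,E,G,H,K} and {D,L}.
Refine {B,E,G,H,K} on symbol a: members go to different blocks, giving {E,H,K} and {B,G}.
On input b, block {E,H,K} splits into {E,K} and {H}.
Split {E,K} by δ(·,b) → {E} and {K}.
Split {B,G} by δ(·,a) → {B} and {G}.
The partition is now stable with 7 blocks: {F} | {E} | {D,L} | {B} | {H} | {K} | {G}.
D and F end up in different blocks, so they are distinguishable. For instance, the string 'ε' is accepted from only F.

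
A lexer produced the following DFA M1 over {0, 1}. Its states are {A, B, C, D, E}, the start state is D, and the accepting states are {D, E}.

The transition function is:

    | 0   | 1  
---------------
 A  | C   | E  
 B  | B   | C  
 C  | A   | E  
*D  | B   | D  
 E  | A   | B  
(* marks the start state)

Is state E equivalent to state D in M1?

All states are reachable from the start state.
P0 = {D,E} | {A,B,C}.
Refine {D,E} on symbol 1: members go to different blocks, giving {D} and {E}.
Split {A,B,C} by δ(·,1) → {A,C} and {B}.
The partition is now stable with 4 blocks: {D} | {A,C} | {E} | {B}.
E and D end up in different blocks, so they are distinguishable. For instance, the string '1' is accepted from only D.

No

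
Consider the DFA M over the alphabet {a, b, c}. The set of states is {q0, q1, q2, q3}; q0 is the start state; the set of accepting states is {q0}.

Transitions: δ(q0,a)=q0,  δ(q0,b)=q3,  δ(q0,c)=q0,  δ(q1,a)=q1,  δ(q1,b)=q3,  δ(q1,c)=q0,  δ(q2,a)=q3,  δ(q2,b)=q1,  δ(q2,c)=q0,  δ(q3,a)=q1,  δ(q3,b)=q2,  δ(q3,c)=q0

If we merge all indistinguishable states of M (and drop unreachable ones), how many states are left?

Every state is reachable, so we keep all 4.
Initial partition by acceptance: {q0} | {q1,q2,q3}.
The partition is now stable with 2 blocks: {q0} | {q1,q2,q3}.

2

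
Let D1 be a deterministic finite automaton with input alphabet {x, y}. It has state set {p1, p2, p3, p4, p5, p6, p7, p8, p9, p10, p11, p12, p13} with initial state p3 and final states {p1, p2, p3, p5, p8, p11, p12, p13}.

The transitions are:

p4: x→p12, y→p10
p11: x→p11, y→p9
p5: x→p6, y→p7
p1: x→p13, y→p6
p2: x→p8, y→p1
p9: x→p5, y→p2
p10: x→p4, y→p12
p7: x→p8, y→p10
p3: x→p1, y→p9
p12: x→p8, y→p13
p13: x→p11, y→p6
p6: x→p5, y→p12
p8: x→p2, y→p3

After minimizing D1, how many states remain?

All states are reachable from the start state.
Start with accepting vs non-accepting: {p1,p2,p3,p5,p8,p11,p12,p13} | {p4,p6,p7,p9,p10}.
Split {p1,p2,p3,p5,p8,p11,p12,p13} by δ(·,x) → {p1,p2,p3,p8,p11,p12,p13} and {p5}.
Refine {p1,p2,p3,p8,p11,p12,p13} on symbol y: members go to different blocks, giving {p1,p3,p11,p13} and {p2,p8,p12}.
Split {p4,p6,p7,p9,p10} by δ(·,x) → {p4,p7} and {p6,p9} and {p10}.
Stable partition: {p1,p3,p11,p13} | {p4,p7} | {p5} | {p2,p8,p12} | {p6,p9} | {p10} — 6 equivalence classes.

6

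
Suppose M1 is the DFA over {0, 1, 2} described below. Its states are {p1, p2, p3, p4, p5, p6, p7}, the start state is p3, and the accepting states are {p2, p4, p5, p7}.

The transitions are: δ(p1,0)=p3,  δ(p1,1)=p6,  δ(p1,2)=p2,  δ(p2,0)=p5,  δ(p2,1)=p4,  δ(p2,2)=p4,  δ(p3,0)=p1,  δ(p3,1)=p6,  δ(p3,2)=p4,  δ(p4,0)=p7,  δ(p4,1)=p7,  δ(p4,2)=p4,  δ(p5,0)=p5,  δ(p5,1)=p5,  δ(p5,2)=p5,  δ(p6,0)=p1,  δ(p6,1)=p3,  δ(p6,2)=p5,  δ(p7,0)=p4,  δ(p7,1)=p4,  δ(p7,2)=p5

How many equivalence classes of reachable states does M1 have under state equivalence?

2

Every state is reachable, so we keep all 7.
Initial partition by acceptance: {p2,p4,p5,p7} | {p1,p3,p6}.
No further refinement is possible. Final partition (2 blocks): {p2,p4,p5,p7} | {p1,p3,p6}.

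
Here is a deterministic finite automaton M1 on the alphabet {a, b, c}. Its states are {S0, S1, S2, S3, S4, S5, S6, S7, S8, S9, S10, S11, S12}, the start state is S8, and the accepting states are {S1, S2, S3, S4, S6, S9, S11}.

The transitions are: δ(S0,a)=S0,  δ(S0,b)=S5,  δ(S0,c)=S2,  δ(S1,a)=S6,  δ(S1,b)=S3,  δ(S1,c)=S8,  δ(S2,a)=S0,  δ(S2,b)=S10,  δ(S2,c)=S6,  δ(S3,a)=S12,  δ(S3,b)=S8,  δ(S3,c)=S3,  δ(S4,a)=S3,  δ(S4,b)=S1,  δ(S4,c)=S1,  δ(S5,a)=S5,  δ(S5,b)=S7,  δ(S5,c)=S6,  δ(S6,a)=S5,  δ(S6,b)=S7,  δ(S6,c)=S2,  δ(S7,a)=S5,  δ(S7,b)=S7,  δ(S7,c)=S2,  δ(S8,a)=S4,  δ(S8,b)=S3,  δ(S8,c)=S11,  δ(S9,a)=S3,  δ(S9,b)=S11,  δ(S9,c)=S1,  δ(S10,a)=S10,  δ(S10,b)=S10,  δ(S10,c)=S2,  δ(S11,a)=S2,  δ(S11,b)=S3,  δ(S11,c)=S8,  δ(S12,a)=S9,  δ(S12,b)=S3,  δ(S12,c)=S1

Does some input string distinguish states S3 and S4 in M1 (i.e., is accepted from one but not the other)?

Yes

All states are reachable from the start state.
P0 = {S1,S2,S3,S4,S6,S9,S11} | {S0,S5,S7,S8,S10,S12}.
On input a, block {S1,S2,S3,S4,S6,S9,S11} splits into {S1,S4,S9,S11} and {S2,S3,S6}.
On input b, block {S1,S4,S9,S11} splits into {S1,S11} and {S4,S9}.
Refine {S0,S5,S7,S8,S10,S12} on symbol a: members go to different blocks, giving {S0,S5,S7,S10} and {S8,S12}.
Split {S2,S3,S6} by δ(·,a) → {S2,S6} and {S3}.
No further refinement is possible. Final partition (6 blocks): {S1,S11} | {S0,S5,S7,S10} | {S2,S6} | {S4,S9} | {S8,S12} | {S3}.
S3 and S4 end up in different blocks, so they are distinguishable. For instance, the string 'a' is accepted from only S4.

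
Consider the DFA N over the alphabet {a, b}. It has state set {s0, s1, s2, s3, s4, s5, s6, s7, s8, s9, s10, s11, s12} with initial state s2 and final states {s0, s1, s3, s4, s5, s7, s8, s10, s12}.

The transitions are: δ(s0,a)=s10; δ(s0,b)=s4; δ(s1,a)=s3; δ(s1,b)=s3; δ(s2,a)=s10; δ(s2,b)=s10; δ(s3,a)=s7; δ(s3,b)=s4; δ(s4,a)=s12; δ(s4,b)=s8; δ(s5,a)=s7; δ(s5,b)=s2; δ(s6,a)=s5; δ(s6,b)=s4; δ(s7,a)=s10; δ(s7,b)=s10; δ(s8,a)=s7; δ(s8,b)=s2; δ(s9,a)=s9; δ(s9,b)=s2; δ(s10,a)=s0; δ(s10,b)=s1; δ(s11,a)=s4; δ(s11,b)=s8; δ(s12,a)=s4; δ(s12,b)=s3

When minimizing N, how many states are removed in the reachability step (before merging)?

4

No path from s2 leads to s5, s6, s9, s11; the other 9 states are all reachable.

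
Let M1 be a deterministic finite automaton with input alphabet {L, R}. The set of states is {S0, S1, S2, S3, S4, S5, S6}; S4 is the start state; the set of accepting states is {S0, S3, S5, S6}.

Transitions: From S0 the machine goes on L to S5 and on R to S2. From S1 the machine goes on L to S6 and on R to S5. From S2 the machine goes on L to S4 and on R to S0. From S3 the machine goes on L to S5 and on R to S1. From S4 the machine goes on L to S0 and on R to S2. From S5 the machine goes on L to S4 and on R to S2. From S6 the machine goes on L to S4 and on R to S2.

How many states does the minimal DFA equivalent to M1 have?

4

States {S1,S3,S6} cannot be reached from the start state, so discard them.
Initial partition by acceptance: {S0,S5} | {S2,S4}.
Split {S0,S5} by δ(·,L) → {S0} and {S5}.
On input L, block {S2,S4} splits into {S2} and {S4}.
Stable partition: {S0} | {S2} | {S5} | {S4} — 4 equivalence classes.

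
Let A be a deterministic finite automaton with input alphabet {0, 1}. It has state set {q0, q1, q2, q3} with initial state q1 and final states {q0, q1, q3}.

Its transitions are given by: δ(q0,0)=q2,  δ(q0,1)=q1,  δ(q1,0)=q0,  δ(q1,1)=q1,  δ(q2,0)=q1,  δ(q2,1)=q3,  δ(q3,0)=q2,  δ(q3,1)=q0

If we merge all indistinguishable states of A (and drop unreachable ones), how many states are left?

Every state is reachable, so we keep all 4.
Start with accepting vs non-accepting: {q0,q1,q3} | {q2}.
On input 0, block {q0,q1,q3} splits into {q0,q3} and {q1}.
Split {q0,q3} by δ(·,1) → {q0} and {q3}.
Stable partition: {q0} | {q2} | {q1} | {q3} — 4 equivalence classes.

4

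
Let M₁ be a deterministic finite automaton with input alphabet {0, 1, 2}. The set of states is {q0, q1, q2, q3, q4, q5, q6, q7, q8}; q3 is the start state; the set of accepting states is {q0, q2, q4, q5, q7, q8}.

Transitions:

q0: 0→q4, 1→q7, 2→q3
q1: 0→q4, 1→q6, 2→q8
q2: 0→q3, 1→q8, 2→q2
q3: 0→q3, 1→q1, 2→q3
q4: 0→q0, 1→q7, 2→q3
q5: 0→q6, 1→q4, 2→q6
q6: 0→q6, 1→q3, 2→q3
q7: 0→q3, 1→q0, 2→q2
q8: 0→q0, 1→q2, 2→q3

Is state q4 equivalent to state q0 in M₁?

First remove the unreachable states {q5}; 8 states remain.
P0 = {q0,q2,q4,q7,q8} | {q1,q3,q6}.
Split {q0,q2,q4,q7,q8} by δ(·,0) → {q0,q4,q8} and {q2,q7}.
On input 0, block {q1,q3,q6} splits into {q3,q6} and {q1}.
Refine {q3,q6} on symbol 1: members go to different blocks, giving {q3} and {q6}.
The partition is now stable with 5 blocks: {q0,q4,q8} | {q3} | {q2,q7} | {q1} | {q6}.
q4 and q0 lie in the same block of the stable partition, so they are equivalent — no string distinguishes them.

Yes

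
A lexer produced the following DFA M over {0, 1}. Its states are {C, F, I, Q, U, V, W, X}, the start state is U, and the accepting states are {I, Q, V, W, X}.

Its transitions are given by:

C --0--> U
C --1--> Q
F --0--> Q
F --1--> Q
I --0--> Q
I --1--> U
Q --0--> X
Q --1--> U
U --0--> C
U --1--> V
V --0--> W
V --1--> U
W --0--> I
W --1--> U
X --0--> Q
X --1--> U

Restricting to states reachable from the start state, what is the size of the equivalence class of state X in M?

First remove the unreachable states {F}; 7 states remain.
Initial partition by acceptance: {I,Q,V,W,X} | {C,U}.
The partition is now stable with 2 blocks: {I,Q,V,W,X} | {C,U}.
The equivalence class containing X is {I,Q,V,W,X}, of size 5.

5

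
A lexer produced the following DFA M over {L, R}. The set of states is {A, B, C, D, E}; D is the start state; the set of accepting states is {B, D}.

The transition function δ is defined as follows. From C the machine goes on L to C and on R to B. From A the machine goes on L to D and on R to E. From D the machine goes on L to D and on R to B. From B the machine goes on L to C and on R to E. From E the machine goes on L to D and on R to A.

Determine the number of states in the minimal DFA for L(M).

Every state is reachable, so we keep all 5.
P0 = {B,D} | {A,C,E}.
Refine {B,D} on symbol L: members go to different blocks, giving {B} and {D}.
Split {A,C,E} by δ(·,L) → {A,E} and {C}.
The partition is now stable with 4 blocks: {B} | {A,E} | {D} | {C}.

4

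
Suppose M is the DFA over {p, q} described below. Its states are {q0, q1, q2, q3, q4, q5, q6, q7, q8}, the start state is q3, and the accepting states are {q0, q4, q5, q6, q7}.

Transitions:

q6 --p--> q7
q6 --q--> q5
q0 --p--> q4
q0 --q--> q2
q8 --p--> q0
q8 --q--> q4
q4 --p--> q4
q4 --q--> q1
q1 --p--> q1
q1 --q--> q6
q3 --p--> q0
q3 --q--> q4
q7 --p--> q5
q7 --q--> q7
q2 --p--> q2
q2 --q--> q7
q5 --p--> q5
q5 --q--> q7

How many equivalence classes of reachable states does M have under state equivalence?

Reachable states from the start: {q0,q1,q2,q3,q4,q5,q6,q7}. Unreachable: {q8} — drop them.
P0 = {q0,q4,q5,q6,q7} | {q1,q2,q3}.
Refine {q0,q4,q5,q6,q7} on symbol q: members go to different blocks, giving {q5,q6,q7} and {q0,q4}.
On input p, block {q1,q2,q3} splits into {q1,q2} and {q3}.
The partition is now stable with 4 blocks: {q5,q6,q7} | {q1,q2} | {q0,q4} | {q3}.

4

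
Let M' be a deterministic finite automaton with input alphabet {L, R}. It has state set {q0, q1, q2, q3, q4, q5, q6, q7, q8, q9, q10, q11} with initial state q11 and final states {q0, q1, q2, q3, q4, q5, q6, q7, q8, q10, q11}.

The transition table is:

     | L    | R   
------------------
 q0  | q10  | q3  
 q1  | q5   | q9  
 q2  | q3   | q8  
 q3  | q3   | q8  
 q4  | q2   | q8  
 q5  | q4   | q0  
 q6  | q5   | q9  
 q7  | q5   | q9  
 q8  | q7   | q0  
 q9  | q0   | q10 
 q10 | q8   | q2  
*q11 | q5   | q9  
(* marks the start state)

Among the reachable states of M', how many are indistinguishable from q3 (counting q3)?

States {q1,q6} cannot be reached from the start state, so discard them.
Start with accepting vs non-accepting: {q0,q2,q3,q4,q5,q7,q8,q10,q11} | {q9}.
On input R, block {q0,q2,q3,q4,q5,q7,q8,q10,q11} splits into {q0,q2,q3,q4,q5,q8,q10} and {q7,q11}.
Refine {q0,q2,q3,q4,q5,q8,q10} on symbol L: members go to different blocks, giving {q0,q2,q3,q4,q5,q10} and {q8}.
Split {q0,q2,q3,q4,q5,q10} by δ(·,L) → {q0,q2,q3,q4,q5} and {q10}.
On input L, block {q0,q2,q3,q4,q5} splits into {q2,q3,q4,q5} and {q0}.
On input R, block {q2,q3,q4,q5} splits into {q2,q3,q4} and {q5}.
Stable partition: {q2,q3,q4} | {q9} | {q7,q11} | {q8} | {q10} | {q0} | {q5} — 7 equivalence classes.
State q3 belongs to the block {q2,q3,q4}, which has 3 states.

3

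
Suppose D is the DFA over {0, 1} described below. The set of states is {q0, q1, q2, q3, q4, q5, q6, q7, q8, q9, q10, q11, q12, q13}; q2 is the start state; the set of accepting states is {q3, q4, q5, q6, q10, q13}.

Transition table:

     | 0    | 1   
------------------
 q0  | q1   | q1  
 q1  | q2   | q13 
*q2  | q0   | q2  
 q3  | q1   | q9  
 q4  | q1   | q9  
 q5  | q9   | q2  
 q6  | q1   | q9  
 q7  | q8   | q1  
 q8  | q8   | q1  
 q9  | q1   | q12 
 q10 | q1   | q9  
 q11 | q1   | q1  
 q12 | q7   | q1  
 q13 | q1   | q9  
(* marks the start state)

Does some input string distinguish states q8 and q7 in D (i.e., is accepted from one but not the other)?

First remove the unreachable states {q3,q4,q5,q6,q10,q11}; 8 states remain.
Initial partition by acceptance: {q13} | {q0,q1,q2,q7,q8,q9,q12}.
On input 1, block {q0,q1,q2,q7,q8,q9,q12} splits into {q0,q2,q7,q8,q9,q12} and {q1}.
On input 0, block {q0,q2,q7,q8,q9,q12} splits into {q2,q7,q8,q12} and {q0,q9}.
Refine {q2,q7,q8,q12} on symbol 0: members go to different blocks, giving {q7,q8,q12} and {q2}.
Split {q0,q9} by δ(·,1) → {q0} and {q9}.
Stable partition: {q13} | {q7,q8,q12} | {q1} | {q0} | {q2} | {q9} — 6 equivalence classes.
q8 and q7 lie in the same block of the stable partition, so they are equivalent — no string distinguishes them.

No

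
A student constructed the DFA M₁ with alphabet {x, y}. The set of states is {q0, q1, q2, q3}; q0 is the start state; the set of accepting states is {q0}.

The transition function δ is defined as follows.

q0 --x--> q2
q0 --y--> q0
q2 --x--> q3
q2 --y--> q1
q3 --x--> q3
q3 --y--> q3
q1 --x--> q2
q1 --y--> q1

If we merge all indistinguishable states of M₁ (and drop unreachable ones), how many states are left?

Every state is reachable, so we keep all 4.
Start with accepting vs non-accepting: {q0} | {q1,q2,q3}.
No further refinement is possible. Final partition (2 blocks): {q0} | {q1,q2,q3}.

2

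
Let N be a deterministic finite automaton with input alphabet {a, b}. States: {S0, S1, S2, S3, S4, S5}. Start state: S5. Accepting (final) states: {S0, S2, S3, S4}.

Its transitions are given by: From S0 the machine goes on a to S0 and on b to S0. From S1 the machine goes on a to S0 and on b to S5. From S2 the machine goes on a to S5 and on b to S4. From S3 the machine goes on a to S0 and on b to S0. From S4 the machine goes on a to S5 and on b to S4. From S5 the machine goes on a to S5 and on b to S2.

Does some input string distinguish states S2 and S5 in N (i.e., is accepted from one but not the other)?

Reachable states from the start: {S2,S4,S5}. Unreachable: {S0,S1,S3} — drop them.
Start with accepting vs non-accepting: {S2,S4} | {S5}.
No further refinement is possible. Final partition (2 blocks): {S2,S4} | {S5}.
S2 and S5 end up in different blocks, so they are distinguishable. For instance, the string 'ε' is accepted from only S2.

Yes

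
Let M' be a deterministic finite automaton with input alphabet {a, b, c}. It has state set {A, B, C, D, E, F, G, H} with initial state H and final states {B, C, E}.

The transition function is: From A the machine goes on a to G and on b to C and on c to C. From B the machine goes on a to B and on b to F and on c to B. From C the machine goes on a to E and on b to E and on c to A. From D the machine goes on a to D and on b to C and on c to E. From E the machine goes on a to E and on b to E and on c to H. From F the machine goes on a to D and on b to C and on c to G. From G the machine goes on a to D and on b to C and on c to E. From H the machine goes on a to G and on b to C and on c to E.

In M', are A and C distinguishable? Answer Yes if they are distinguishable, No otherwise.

First remove the unreachable states {B,F}; 6 states remain.
P0 = {C,E} | {A,D,G,H}.
The partition is now stable with 2 blocks: {C,E} | {A,D,G,H}.
A and C end up in different blocks, so they are distinguishable. For instance, the string 'ε' is accepted from only C.

Yes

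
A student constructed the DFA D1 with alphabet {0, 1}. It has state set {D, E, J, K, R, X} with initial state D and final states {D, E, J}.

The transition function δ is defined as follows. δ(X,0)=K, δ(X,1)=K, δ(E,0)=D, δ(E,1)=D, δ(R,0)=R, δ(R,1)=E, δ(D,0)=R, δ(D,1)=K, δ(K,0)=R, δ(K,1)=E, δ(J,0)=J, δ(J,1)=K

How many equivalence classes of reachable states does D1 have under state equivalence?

3

Reachable states from the start: {D,E,K,R}. Unreachable: {J,X} — drop them.
Initial partition by acceptance: {D,E} | {K,R}.
Refine {D,E} on symbol 0: members go to different blocks, giving {D} and {E}.
No further refinement is possible. Final partition (3 blocks): {D} | {K,R} | {E}.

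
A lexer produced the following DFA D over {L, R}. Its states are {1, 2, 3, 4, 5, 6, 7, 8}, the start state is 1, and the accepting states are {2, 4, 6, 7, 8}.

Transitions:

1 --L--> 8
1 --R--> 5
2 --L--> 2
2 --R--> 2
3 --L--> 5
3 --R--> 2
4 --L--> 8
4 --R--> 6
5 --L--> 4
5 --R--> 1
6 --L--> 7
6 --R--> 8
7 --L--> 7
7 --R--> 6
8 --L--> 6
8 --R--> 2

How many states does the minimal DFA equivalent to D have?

2

Reachable states from the start: {1,2,4,5,6,7,8}. Unreachable: {3} — drop them.
P0 = {2,4,6,7,8} | {1,5}.
Stable partition: {2,4,6,7,8} | {1,5} — 2 equivalence classes.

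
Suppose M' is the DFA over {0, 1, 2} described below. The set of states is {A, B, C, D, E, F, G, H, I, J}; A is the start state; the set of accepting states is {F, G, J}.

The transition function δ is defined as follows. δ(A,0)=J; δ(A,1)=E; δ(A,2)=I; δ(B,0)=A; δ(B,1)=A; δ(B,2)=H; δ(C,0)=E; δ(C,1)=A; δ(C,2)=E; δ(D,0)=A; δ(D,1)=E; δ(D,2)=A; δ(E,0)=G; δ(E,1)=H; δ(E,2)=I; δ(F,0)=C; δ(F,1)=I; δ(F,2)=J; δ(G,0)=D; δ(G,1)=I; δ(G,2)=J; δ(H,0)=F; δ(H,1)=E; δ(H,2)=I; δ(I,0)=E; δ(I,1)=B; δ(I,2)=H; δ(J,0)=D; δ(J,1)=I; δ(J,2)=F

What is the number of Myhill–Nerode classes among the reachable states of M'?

4

All states are reachable from the start state.
Start with accepting vs non-accepting: {F,G,J} | {A,B,C,D,E,H,I}.
Refine {A,B,C,D,E,H,I} on symbol 0: members go to different blocks, giving {B,C,D,I} and {A,E,H}.
On input 1, block {B,C,D,I} splits into {B,C,D} and {I}.
No further refinement is possible. Final partition (4 blocks): {F,G,J} | {B,C,D} | {A,E,H} | {I}.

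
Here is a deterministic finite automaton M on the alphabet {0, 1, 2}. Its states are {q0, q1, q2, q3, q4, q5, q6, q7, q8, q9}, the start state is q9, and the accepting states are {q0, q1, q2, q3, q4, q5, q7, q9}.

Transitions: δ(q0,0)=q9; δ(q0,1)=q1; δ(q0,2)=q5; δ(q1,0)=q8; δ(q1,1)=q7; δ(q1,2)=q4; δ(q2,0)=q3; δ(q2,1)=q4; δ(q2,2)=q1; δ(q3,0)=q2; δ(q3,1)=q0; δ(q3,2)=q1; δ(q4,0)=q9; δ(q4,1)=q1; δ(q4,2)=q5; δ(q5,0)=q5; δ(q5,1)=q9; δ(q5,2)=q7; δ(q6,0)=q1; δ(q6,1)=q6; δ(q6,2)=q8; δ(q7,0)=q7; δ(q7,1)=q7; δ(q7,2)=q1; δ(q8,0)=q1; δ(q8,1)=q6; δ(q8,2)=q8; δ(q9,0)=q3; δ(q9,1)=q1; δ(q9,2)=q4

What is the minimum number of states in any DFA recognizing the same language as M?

Every state is reachable, so we keep all 10.
P0 = {q0,q1,q2,q3,q4,q5,q7,q9} | {q6,q8}.
On input 0, block {q0,q1,q2,q3,q4,q5,q7,q9} splits into {q0,q2,q3,q4,q5,q7,q9} and {q1}.
Split {q0,q2,q3,q4,q5,q7,q9} by δ(·,1) → {q2,q3,q5,q7} and {q0,q4,q9}.
On input 1, block {q2,q3,q5,q7} splits into {q2,q3,q5} and {q7}.
Split {q2,q3,q5} by δ(·,2) → {q2,q3} and {q5}.
On input 0, block {q0,q4,q9} splits into {q0,q4} and {q9}.
No further refinement is possible. Final partition (7 blocks): {q2,q3} | {q6,q8} | {q1} | {q0,q4} | {q7} | {q5} | {q9}.

7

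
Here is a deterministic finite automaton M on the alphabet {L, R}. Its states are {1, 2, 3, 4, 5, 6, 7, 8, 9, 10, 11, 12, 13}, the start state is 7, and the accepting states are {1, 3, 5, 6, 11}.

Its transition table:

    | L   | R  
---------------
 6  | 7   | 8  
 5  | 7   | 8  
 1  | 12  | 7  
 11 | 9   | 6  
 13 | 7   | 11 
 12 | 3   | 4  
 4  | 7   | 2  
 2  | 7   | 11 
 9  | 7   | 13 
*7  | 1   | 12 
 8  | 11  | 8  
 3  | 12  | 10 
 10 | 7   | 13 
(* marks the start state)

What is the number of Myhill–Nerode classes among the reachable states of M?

9

States {5} cannot be reached from the start state, so discard them.
Initial partition by acceptance: {1,3,6,11} | {2,4,7,8,9,10,12,13}.
Refine {1,3,6,11} on symbol R: members go to different blocks, giving {1,3,6} and {11}.
On input L, block {2,4,7,8,9,10,12,13} splits into {2,4,9,10,13} and {7,12} and {8}.
On input R, block {1,3,6} splits into {1} and {3} and {6}.
Refine {2,4,9,10,13} on symbol R: members go to different blocks, giving {4,9,10} and {2,13}.
Refine {7,12} on symbol L: members go to different blocks, giving {7} and {12}.
The partition is now stable with 9 blocks: {1} | {4,9,10} | {11} | {7} | {8} | {3} | {6} | {2,13} | {12}.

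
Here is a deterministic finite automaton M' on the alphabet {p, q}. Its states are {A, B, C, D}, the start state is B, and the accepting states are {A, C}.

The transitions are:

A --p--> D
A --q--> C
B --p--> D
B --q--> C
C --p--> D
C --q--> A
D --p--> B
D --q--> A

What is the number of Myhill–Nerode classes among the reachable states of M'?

2

All states are reachable from the start state.
Initial partition by acceptance: {A,C} | {B,D}.
Stable partition: {A,C} | {B,D} — 2 equivalence classes.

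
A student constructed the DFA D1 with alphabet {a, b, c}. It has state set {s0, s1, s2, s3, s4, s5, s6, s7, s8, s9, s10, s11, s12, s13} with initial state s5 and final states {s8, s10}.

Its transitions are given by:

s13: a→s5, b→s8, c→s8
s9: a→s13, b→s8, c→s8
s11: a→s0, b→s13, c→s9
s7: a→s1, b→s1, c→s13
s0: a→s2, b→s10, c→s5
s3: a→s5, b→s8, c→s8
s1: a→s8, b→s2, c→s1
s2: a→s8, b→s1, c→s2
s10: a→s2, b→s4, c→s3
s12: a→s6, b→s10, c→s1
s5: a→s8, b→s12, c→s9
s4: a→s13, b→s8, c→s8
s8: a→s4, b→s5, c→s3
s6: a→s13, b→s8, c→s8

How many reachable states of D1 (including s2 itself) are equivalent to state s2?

States {s0,s7,s11} cannot be reached from the start state, so discard them.
Start with accepting vs non-accepting: {s8,s10} | {s1,s2,s3,s4,s5,s6,s9,s12,s13}.
Split {s1,s2,s3,s4,s5,s6,s9,s12,s13} by δ(·,a) → {s3,s4,s6,s9,s12,s13} and {s1,s2,s5}.
Split {s8,s10} by δ(·,a) → {s8} and {s10}.
Refine {s3,s4,s6,s9,s12,s13} on symbol a: members go to different blocks, giving {s4,s6,s9,s12} and {s3,s13}.
Refine {s4,s6,s9,s12} on symbol a: members go to different blocks, giving {s4,s6,s9} and {s12}.
Refine {s1,s2,s5} on symbol b: members go to different blocks, giving {s1,s2} and {s5}.
No further refinement is possible. Final partition (7 blocks): {s8} | {s4,s6,s9} | {s1,s2} | {s10} | {s3,s13} | {s12} | {s5}.
State s2 belongs to the block {s1,s2}, which has 2 states.

2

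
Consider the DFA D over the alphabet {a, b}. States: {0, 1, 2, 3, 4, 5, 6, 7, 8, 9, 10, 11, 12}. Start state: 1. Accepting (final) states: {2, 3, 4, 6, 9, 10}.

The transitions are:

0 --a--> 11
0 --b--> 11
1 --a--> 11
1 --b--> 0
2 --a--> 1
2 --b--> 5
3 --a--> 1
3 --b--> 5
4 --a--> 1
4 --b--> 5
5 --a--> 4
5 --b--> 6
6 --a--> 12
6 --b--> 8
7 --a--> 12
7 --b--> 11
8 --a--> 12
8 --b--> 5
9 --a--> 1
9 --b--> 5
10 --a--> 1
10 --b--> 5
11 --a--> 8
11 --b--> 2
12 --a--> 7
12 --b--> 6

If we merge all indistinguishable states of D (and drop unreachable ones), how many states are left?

9

First remove the unreachable states {3,9,10}; 10 states remain.
P0 = {2,4,6} | {0,1,5,7,8,11,12}.
On input a, block {0,1,5,7,8,11,12} splits into {0,1,7,8,11,12} and {5}.
Split {2,4,6} by δ(·,b) → {2,4} and {6}.
Split {0,1,7,8,11,12} by δ(·,b) → {0,1,7} and {8} and {11} and {12}.
On input a, block {0,1,7} splits into {0,1} and {7}.
On input b, block {0,1} splits into {0} and {1}.
No further refinement is possible. Final partition (9 blocks): {2,4} | {0} | {5} | {6} | {8} | {11} | {12} | {7} | {1}.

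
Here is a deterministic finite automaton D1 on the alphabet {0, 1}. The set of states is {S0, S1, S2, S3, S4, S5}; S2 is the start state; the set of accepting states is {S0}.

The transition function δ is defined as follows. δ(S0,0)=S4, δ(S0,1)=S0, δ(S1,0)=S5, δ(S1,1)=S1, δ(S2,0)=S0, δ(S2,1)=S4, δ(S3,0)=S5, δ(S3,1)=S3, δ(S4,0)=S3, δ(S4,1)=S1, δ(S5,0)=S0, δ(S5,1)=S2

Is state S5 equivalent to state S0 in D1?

No

Every state is reachable, so we keep all 6.
Initial partition by acceptance: {S0} | {S1,S2,S3,S4,S5}.
Split {S1,S2,S3,S4,S5} by δ(·,0) → {S1,S3,S4} and {S2,S5}.
Refine {S1,S3,S4} on symbol 0: members go to different blocks, giving {S1,S3} and {S4}.
Split {S2,S5} by δ(·,1) → {S2} and {S5}.
Stable partition: {S0} | {S1,S3} | {S2} | {S4} | {S5} — 5 equivalence classes.
S5 and S0 end up in different blocks, so they are distinguishable. For instance, the string 'ε' is accepted from only S0.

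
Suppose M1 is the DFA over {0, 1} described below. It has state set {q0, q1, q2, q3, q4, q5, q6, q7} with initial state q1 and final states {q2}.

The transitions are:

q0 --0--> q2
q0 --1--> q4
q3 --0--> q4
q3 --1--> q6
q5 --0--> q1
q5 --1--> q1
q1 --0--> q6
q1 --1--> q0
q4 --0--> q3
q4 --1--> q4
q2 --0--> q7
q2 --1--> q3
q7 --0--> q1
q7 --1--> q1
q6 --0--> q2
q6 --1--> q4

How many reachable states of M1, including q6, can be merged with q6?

2

Reachable states from the start: {q0,q1,q2,q3,q4,q6,q7}. Unreachable: {q5} — drop them.
Start with accepting vs non-accepting: {q2} | {q0,q1,q3,q4,q6,q7}.
Split {q0,q1,q3,q4,q6,q7} by δ(·,0) → {q1,q3,q4,q7} and {q0,q6}.
On input 0, block {q1,q3,q4,q7} splits into {q3,q4,q7} and {q1}.
On input 0, block {q3,q4,q7} splits into {q3,q4} and {q7}.
Refine {q3,q4} on symbol 1: members go to different blocks, giving {q3} and {q4}.
Stable partition: {q2} | {q3} | {q0,q6} | {q1} | {q7} | {q4} — 6 equivalence classes.
The equivalence class containing q6 is {q0,q6}, of size 2.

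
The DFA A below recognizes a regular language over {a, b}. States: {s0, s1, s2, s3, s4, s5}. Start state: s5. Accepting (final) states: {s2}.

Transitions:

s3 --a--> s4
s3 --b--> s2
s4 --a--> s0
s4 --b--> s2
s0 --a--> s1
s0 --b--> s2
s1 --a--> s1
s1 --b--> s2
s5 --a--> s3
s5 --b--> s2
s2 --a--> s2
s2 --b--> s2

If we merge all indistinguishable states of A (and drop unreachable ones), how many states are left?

2

All states are reachable from the start state.
P0 = {s2} | {s0,s1,s3,s4,s5}.
Stable partition: {s2} | {s0,s1,s3,s4,s5} — 2 equivalence classes.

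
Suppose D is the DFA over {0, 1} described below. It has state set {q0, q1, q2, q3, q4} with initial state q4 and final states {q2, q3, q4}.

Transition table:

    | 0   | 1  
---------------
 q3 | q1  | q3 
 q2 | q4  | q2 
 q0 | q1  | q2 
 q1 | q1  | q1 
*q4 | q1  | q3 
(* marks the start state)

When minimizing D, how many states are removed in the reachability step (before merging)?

BFS from q4 reaches {q1, q3, q4}; the 2 state(s) q0, q2 are never visited.

2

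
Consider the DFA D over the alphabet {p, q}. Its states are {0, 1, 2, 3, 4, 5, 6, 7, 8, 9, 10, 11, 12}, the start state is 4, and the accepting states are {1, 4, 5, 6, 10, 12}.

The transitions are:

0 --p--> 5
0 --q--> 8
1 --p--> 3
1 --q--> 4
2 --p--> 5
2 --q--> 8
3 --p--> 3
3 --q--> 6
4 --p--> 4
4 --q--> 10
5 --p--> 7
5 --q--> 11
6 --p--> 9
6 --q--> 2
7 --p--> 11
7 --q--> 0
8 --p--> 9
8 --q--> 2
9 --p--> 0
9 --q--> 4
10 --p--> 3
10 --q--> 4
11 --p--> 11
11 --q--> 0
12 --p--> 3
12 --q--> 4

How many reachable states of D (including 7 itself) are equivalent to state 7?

First remove the unreachable states {1,12}; 11 states remain.
Initial partition by acceptance: {4,5,6,10} | {0,2,3,7,8,9,11}.
On input p, block {4,5,6,10} splits into {5,6,10} and {4}.
Split {5,6,10} by δ(·,q) → {5,6} and {10}.
On input p, block {0,2,3,7,8,9,11} splits into {3,7,8,9,11} and {0,2}.
Refine {5,6} on symbol q: members go to different blocks, giving {5} and {6}.
Split {3,7,8,9,11} by δ(·,p) → {3,7,8,11} and {9}.
On input p, block {3,7,8,11} splits into {3,7,11} and {8}.
Refine {3,7,11} on symbol q: members go to different blocks, giving {7,11} and {3}.
Stable partition: {5} | {7,11} | {4} | {10} | {0,2} | {6} | {9} | {8} | {3} — 9 equivalence classes.
The equivalence class containing 7 is {7,11}, of size 2.

2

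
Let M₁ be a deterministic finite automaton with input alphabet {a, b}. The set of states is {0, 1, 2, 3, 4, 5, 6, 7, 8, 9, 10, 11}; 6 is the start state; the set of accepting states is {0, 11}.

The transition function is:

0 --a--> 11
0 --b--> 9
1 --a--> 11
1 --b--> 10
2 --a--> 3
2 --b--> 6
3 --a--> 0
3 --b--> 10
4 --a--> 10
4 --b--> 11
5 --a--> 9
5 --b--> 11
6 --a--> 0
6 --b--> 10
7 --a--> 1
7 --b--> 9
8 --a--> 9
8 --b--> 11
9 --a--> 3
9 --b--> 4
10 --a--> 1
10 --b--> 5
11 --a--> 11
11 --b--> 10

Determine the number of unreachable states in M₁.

3

Starting at 6 and following transitions, the reachable set is {0, 1, 3, 4, 5, 6, 9, 10, 11}. That leaves 2, 7, 8 unreachable — 3 in total.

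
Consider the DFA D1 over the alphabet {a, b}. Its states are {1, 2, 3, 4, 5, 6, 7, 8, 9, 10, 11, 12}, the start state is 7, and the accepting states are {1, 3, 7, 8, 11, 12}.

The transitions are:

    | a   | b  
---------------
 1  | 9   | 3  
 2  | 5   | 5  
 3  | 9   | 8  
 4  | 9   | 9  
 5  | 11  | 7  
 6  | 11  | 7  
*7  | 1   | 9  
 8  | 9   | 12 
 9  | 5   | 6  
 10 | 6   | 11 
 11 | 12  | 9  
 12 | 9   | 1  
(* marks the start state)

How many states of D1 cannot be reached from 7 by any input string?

3

BFS from 7 reaches {1, 3, 5, 6, 7, 8, 9, 11, 12}; the 3 state(s) 2, 4, 10 are never visited.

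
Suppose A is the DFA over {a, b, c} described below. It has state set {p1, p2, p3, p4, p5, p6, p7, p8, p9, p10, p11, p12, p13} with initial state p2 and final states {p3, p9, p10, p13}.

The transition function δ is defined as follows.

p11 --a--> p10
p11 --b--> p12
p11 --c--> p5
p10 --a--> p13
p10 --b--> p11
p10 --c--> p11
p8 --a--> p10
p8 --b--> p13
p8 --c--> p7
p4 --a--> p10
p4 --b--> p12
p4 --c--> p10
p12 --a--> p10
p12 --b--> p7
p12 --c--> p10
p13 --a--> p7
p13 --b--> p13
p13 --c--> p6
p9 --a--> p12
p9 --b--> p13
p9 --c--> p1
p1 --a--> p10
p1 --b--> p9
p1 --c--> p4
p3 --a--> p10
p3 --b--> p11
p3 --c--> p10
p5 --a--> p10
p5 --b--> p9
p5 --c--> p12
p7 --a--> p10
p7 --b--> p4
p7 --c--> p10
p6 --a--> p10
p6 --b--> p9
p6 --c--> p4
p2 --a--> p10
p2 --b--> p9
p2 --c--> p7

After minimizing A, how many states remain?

5

First remove the unreachable states {p3,p8}; 11 states remain.
P0 = {p9,p10,p13} | {p1,p2,p4,p5,p6,p7,p11,p12}.
Refine {p9,p10,p13} on symbol a: members go to different blocks, giving {p9,p13} and {p10}.
On input b, block {p1,p2,p4,p5,p6,p7,p11,p12} splits into {p1,p2,p5,p6} and {p4,p7,p11,p12}.
Split {p4,p7,p11,p12} by δ(·,c) → {p4,p7,p12} and {p11}.
No further refinement is possible. Final partition (5 blocks): {p9,p13} | {p1,p2,p5,p6} | {p10} | {p4,p7,p12} | {p11}.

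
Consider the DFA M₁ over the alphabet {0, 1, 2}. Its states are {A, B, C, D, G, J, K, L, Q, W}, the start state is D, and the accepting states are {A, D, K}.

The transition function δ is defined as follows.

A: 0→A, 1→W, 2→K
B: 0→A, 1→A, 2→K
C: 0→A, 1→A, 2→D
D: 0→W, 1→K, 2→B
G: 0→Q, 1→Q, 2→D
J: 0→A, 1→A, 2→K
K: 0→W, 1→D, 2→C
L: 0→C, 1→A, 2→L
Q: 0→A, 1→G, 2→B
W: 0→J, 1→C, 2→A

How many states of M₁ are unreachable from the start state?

3

BFS from D reaches {A, B, C, D, J, K, W}; the 3 state(s) G, L, Q are never visited.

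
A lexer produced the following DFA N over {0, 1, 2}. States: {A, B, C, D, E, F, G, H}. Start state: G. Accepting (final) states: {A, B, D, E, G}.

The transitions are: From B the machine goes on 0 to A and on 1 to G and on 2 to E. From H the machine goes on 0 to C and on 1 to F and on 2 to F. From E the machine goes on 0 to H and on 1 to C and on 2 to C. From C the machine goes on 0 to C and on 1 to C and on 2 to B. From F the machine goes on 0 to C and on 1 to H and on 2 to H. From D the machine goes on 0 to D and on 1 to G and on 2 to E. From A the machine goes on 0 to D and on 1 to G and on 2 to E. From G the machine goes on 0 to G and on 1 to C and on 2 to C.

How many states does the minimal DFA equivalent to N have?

5

All states are reachable from the start state.
Initial partition by acceptance: {A,B,D,E,G} | {C,F,H}.
Refine {A,B,D,E,G} on symbol 0: members go to different blocks, giving {A,B,D,G} and {E}.
On input 1, block {A,B,D,G} splits into {A,B,D} and {G}.
Split {C,F,H} by δ(·,2) → {F,H} and {C}.
Stable partition: {A,B,D} | {F,H} | {E} | {G} | {C} — 5 equivalence classes.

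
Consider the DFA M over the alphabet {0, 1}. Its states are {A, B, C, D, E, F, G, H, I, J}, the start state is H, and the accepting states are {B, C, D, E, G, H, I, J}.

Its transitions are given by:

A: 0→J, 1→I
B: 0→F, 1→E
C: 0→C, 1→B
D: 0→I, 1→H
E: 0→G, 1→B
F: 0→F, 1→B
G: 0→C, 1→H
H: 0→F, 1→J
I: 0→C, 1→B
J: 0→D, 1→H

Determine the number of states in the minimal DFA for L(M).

3

Reachable states from the start: {B,C,D,E,F,G,H,I,J}. Unreachable: {A} — drop them.
Initial partition by acceptance: {B,C,D,E,G,H,I,J} | {F}.
On input 0, block {B,C,D,E,G,H,I,J} splits into {C,D,E,G,I,J} and {B,H}.
The partition is now stable with 3 blocks: {C,D,E,G,I,J} | {F} | {B,H}.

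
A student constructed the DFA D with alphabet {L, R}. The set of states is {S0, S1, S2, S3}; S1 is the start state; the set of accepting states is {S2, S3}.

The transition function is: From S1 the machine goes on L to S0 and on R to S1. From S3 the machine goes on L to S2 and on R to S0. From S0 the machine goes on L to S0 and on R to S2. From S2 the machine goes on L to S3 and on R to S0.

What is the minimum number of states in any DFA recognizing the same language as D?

All states are reachable from the start state.
Initial partition by acceptance: {S2,S3} | {S0,S1}.
Refine {S0,S1} on symbol R: members go to different blocks, giving {S0} and {S1}.
Stable partition: {S2,S3} | {S0} | {S1} — 3 equivalence classes.

3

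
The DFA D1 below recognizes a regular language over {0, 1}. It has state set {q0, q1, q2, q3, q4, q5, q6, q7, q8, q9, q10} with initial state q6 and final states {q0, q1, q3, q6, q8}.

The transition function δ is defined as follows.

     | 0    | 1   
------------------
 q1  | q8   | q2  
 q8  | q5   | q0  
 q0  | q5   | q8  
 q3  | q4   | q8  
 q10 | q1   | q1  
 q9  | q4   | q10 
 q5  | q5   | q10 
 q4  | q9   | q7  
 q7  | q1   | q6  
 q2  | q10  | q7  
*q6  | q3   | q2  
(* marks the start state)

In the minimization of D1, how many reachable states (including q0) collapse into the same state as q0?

All states are reachable from the start state.
Initial partition by acceptance: {q0,q1,q3,q6,q8} | {q2,q4,q5,q7,q9,q10}.
On input 0, block {q0,q1,q3,q6,q8} splits into {q0,q3,q8} and {q1,q6}.
Split {q2,q4,q5,q7,q9,q10} by δ(·,0) → {q2,q4,q5,q9} and {q7,q10}.
On input 0, block {q2,q4,q5,q9} splits into {q4,q5,q9} and {q2}.
The partition is now stable with 5 blocks: {q0,q3,q8} | {q4,q5,q9} | {q1,q6} | {q7,q10} | {q2}.
State q0 belongs to the block {q0,q3,q8}, which has 3 states.

3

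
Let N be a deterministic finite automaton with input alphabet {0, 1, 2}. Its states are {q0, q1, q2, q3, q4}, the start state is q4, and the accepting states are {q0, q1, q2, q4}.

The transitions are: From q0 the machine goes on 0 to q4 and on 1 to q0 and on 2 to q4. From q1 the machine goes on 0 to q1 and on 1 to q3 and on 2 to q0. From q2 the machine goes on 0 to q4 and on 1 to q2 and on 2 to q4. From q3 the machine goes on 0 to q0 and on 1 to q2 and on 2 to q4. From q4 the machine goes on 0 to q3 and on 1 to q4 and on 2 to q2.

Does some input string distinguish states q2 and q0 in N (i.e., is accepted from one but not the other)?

No

States {q1} cannot be reached from the start state, so discard them.
Start with accepting vs non-accepting: {q0,q2,q4} | {q3}.
Refine {q0,q2,q4} on symbol 0: members go to different blocks, giving {q0,q2} and {q4}.
No further refinement is possible. Final partition (3 blocks): {q0,q2} | {q3} | {q4}.
q2 and q0 lie in the same block of the stable partition, so they are equivalent — no string distinguishes them.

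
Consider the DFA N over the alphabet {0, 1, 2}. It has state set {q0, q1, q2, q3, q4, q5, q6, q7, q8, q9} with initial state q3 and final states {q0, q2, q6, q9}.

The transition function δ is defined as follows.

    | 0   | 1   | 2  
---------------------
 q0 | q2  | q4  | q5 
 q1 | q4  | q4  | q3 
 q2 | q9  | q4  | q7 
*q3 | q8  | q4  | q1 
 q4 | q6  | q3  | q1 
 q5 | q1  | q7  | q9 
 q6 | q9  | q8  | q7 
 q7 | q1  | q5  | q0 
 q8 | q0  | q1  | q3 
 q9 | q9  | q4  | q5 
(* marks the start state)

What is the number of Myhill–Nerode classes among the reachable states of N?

4

All states are reachable from the start state.
Initial partition by acceptance: {q0,q2,q6,q9} | {q1,q3,q4,q5,q7,q8}.
On input 0, block {q1,q3,q4,q5,q7,q8} splits into {q1,q3,q5,q7} and {q4,q8}.
On input 0, block {q1,q3,q5,q7} splits into {q1,q3} and {q5,q7}.
No further refinement is possible. Final partition (4 blocks): {q0,q2,q6,q9} | {q1,q3} | {q4,q8} | {q5,q7}.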